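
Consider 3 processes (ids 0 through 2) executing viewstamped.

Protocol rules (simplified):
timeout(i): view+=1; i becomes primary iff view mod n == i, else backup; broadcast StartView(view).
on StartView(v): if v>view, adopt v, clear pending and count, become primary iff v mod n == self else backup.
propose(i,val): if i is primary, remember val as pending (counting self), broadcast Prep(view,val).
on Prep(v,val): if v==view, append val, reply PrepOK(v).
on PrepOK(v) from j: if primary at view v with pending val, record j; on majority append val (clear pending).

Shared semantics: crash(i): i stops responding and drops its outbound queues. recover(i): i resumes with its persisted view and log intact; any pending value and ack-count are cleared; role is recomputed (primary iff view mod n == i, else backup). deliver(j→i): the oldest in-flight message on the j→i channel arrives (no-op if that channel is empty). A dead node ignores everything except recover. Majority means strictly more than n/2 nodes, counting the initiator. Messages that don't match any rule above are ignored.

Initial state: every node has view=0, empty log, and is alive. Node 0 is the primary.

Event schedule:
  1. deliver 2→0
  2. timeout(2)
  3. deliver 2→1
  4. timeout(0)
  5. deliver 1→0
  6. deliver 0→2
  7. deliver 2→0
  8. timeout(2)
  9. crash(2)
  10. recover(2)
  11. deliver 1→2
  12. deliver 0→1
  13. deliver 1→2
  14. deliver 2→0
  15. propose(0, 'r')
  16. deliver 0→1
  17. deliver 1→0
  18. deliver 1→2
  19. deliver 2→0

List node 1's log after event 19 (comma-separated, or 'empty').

empty

after 1 — deliver 2→0: ·
after 2 — timeout(2): n2:back/v1/[-]
after 3 — deliver 2→1: n1:prim/v1/[-]
after 4 — timeout(0): n0:back/v1/[-]
after 5 — deliver 1→0: ·
after 6 — deliver 0→2: ·
after 7 — deliver 2→0: ·
after 8 — timeout(2): n2:prim/v2/[-]
after 9 — crash(2): n2:✗prim/v2/[-]
after 10 — recover(2): n2:prim/v2/[-]
after 11 — deliver 1→2: ·
after 12 — deliver 0→1: ·
after 13 — deliver 1→2: ·
after 14 — deliver 2→0: ·
after 15 — propose(0,'r'): ·
after 16 — deliver 0→1: ·
after 17 — deliver 1→0: ·
after 18 — deliver 1→2: ·
after 19 — deliver 2→0: ·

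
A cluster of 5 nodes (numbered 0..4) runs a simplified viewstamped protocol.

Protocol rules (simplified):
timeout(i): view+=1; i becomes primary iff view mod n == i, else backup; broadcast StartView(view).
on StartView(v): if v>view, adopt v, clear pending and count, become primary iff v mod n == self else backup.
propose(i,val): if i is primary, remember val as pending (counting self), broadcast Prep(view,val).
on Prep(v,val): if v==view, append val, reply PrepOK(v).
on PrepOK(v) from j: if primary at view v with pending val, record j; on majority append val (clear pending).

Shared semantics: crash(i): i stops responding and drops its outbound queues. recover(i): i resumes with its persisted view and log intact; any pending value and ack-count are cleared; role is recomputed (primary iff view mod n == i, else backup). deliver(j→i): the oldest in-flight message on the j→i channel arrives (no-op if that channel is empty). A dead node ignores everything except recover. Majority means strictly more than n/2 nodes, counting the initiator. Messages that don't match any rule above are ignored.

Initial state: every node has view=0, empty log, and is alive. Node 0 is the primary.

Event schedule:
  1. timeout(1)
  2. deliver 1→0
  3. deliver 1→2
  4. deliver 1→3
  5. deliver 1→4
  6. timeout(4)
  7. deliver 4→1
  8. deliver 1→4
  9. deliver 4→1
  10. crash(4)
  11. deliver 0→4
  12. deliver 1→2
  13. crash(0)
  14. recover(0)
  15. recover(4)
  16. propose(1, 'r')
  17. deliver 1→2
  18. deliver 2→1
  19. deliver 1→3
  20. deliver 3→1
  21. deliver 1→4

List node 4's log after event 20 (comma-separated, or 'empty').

empty

1. timeout(1):  <1:prim v1 ->
2. deliver 1→0:  <0:back v1 ->
3. deliver 1→2:  <2:back v1 ->
4. deliver 1→3:  <3:back v1 ->
5. deliver 1→4:  <4:back v1 ->
6. timeout(4):  <4:back v2 ->
7. deliver 4→1:  <1:back v2 ->
8. deliver 1→4:  nop
9. deliver 4→1:  nop
10. crash(4):  <4:✗back v2 ->
11. deliver 0→4:  nop
12. deliver 1→2:  nop
13. crash(0):  <0:✗back v1 ->
14. recover(0):  <0:back v1 ->
15. recover(4):  <4:back v2 ->
16. propose(1,'r'):  nop
17. deliver 1→2:  nop
18. deliver 2→1:  nop
19. deliver 1→3:  nop
20. deliver 3→1:  nop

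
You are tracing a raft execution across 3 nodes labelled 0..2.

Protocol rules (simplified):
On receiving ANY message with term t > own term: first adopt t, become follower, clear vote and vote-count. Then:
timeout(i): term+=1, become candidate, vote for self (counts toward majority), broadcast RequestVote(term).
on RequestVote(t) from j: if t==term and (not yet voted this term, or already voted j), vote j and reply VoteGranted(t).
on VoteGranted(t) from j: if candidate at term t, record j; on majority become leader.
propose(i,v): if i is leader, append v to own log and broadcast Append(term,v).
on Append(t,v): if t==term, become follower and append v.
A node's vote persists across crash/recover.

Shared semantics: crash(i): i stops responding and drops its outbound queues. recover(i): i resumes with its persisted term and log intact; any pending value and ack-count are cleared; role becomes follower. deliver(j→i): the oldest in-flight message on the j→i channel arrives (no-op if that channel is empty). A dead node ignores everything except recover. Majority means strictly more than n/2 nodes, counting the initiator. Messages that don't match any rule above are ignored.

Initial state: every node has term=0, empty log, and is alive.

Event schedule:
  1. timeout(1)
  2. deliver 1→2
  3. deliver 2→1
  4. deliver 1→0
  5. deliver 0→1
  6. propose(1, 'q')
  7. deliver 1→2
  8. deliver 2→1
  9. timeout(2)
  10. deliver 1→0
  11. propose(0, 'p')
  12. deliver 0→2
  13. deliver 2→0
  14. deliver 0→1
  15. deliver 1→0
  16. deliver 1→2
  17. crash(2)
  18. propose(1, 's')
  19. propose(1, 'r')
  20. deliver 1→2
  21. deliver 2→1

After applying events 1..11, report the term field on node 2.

e1 timeout(1): 1[cand,t=1,-]
e2 deliver 1→2: 2[foll,t=1,-]
e3 deliver 2→1: 1[lead,t=1,-]
e4 deliver 1→0: 0[foll,t=1,-]
e5 deliver 0→1: ·
e6 propose(1,'q'): 1[lead,t=1,q]
e7 deliver 1→2: 2[foll,t=1,q]
e8 deliver 2→1: ·
e9 timeout(2): 2[cand,t=2,q]
e10 deliver 1→0: 0[foll,t=1,q]
e11 propose(0,'p'): ·

2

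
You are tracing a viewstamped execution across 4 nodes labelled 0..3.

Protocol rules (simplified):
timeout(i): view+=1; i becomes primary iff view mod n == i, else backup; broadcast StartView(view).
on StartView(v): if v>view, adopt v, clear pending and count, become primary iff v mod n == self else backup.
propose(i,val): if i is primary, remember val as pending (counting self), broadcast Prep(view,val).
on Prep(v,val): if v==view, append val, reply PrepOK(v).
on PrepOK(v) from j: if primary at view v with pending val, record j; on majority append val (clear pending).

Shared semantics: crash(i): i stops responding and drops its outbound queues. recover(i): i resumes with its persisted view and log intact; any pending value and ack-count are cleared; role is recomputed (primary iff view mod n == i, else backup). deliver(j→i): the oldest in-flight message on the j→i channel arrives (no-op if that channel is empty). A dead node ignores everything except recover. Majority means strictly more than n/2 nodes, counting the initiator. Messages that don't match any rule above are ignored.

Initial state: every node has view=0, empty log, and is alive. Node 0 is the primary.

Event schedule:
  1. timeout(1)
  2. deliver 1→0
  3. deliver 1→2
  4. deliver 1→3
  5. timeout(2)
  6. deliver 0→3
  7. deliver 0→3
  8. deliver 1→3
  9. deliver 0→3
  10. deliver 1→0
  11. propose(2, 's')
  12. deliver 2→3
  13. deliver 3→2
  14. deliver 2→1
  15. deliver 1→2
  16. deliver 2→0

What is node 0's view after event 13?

1

1. timeout(1):  <1:prim v1 ->
2. deliver 1→0:  <0:back v1 ->
3. deliver 1→2:  <2:back v1 ->
4. deliver 1→3:  <3:back v1 ->
5. timeout(2):  <2:prim v2 ->
6. deliver 0→3:  nop
7. deliver 0→3:  nop
8. deliver 1→3:  nop
9. deliver 0→3:  nop
10. deliver 1→0:  nop
11. propose(2,'s'):  nop
12. deliver 2→3:  <3:back v2 ->
13. deliver 3→2:  nop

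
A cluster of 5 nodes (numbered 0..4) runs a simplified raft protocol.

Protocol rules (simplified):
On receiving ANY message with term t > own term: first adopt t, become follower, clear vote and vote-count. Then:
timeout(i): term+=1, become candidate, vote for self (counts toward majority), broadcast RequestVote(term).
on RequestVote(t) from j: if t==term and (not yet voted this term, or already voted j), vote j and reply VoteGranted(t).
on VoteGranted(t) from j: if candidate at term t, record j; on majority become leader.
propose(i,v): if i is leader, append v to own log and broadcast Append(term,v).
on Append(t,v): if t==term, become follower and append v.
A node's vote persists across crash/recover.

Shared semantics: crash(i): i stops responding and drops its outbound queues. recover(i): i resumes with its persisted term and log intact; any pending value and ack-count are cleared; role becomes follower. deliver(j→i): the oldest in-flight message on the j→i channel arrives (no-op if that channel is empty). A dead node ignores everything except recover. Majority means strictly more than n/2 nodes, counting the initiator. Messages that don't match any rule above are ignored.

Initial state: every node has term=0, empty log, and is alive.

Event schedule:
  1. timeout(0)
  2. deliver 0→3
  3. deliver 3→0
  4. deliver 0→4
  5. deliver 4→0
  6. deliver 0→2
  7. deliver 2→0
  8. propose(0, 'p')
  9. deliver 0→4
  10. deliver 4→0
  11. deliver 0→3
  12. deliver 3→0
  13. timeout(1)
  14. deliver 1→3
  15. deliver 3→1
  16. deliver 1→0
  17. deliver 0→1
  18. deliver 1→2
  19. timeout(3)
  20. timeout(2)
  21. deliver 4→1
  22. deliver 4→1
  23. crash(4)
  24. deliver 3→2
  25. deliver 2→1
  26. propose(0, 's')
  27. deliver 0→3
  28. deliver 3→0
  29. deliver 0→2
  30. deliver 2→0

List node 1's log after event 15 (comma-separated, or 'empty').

1. timeout(0):  <0:cand t1 ->
2. deliver 0→3:  <3:foll t1 ->
3. deliver 3→0:  nop
4. deliver 0→4:  <4:foll t1 ->
5. deliver 4→0:  <0:lead t1 ->
6. deliver 0→2:  <2:foll t1 ->
7. deliver 2→0:  nop
8. propose(0,'p'):  <0:lead t1 p>
9. deliver 0→4:  <4:foll t1 p>
10. deliver 4→0:  nop
11. deliver 0→3:  <3:foll t1 p>
12. deliver 3→0:  nop
13. timeout(1):  <1:cand t1 ->
14. deliver 1→3:  nop
15. deliver 3→1:  nop

empty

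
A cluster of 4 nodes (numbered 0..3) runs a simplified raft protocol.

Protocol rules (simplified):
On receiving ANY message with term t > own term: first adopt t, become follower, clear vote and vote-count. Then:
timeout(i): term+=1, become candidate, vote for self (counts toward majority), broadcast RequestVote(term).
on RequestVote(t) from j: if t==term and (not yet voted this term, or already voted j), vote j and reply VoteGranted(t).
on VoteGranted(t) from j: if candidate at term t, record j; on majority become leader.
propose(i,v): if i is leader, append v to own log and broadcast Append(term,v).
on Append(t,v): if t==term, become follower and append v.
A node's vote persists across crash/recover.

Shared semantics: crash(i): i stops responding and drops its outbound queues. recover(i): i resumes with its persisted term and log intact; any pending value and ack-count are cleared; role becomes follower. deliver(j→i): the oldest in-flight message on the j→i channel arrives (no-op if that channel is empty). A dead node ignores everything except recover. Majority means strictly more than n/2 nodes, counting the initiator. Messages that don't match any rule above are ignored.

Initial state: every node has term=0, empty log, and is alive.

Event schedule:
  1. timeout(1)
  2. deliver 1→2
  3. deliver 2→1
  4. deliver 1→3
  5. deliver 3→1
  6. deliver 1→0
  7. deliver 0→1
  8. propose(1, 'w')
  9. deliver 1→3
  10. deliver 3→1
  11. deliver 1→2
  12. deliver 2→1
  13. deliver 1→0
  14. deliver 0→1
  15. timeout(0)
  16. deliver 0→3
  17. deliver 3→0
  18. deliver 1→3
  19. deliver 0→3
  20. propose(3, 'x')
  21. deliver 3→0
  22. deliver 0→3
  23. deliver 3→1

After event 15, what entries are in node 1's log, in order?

1. timeout(1):  <1:cand t1 ->
2. deliver 1→2:  <2:foll t1 ->
3. deliver 2→1:  nop
4. deliver 1→3:  <3:foll t1 ->
5. deliver 3→1:  <1:lead t1 ->
6. deliver 1→0:  <0:foll t1 ->
7. deliver 0→1:  nop
8. propose(1,'w'):  <1:lead t1 w>
9. deliver 1→3:  <3:foll t1 w>
10. deliver 3→1:  nop
11. deliver 1→2:  <2:foll t1 w>
12. deliver 2→1:  nop
13. deliver 1→0:  <0:foll t1 w>
14. deliver 0→1:  nop
15. timeout(0):  <0:cand t2 w>

w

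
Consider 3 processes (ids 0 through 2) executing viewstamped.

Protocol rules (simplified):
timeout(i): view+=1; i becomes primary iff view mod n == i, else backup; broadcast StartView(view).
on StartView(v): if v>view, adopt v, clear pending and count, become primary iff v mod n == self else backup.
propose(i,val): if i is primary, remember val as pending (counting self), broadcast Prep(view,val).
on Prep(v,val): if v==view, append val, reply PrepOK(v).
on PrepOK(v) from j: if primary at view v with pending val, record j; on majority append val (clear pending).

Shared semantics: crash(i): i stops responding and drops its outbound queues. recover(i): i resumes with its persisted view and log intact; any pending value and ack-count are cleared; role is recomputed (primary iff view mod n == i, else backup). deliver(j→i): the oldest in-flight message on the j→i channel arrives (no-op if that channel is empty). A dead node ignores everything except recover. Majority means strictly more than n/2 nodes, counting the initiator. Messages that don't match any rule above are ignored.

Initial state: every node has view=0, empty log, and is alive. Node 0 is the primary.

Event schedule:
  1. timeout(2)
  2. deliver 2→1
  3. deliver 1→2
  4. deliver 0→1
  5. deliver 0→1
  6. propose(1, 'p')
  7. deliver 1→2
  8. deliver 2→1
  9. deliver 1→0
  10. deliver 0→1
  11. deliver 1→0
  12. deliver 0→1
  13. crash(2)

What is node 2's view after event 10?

[1] timeout(2) → N2(back v1 [-])
[2] deliver 2→1 → N1(prim v1 [-])
[3] deliver 1→2 → ∅
[4] deliver 0→1 → ∅
[5] deliver 0→1 → ∅
[6] propose(1,'p') → ∅
[7] deliver 1→2 → N2(back v1 [p])
[8] deliver 2→1 → N1(prim v1 [p])
[9] deliver 1→0 → ∅
[10] deliver 0→1 → ∅

1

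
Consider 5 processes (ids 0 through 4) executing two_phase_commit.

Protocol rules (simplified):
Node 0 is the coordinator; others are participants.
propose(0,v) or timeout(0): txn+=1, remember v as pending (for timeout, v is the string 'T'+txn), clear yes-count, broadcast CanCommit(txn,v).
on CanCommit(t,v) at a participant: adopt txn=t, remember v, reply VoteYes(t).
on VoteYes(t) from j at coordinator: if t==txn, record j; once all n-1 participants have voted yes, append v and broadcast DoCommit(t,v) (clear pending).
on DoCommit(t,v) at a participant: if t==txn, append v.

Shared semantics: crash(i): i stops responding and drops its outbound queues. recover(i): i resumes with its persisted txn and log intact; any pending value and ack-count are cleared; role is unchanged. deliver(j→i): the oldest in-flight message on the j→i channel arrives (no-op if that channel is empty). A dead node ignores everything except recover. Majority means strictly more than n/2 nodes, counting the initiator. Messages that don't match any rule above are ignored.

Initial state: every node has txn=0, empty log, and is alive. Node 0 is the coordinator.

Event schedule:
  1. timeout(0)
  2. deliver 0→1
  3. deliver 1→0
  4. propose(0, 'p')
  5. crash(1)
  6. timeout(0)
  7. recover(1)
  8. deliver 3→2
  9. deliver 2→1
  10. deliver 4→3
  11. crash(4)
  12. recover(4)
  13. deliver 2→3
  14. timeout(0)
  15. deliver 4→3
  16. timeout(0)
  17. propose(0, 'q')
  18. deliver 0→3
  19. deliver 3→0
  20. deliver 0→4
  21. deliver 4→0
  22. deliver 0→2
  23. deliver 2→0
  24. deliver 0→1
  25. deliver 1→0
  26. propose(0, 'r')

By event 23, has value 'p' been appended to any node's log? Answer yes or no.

step 1 timeout(0): 0={coor,t=1,log=-}
step 2 deliver 0→1: 1={part,t=1,log=-}
step 3 deliver 1→0: —
step 4 propose(0,'p'): 0={coor,t=2,log=-}
step 5 crash(1): 1={✗part,t=1,log=-}
step 6 timeout(0): 0={coor,t=3,log=-}
step 7 recover(1): 1={part,t=1,log=-}
step 8 deliver 3→2: —
step 9 deliver 2→1: —
step 10 deliver 4→3: —
step 11 crash(4): 4={✗part,t=0,log=-}
step 12 recover(4): 4={part,t=0,log=-}
step 13 deliver 2→3: —
step 14 timeout(0): 0={coor,t=4,log=-}
step 15 deliver 4→3: —
step 16 timeout(0): 0={coor,t=5,log=-}
step 17 propose(0,'q'): 0={coor,t=6,log=-}
step 18 deliver 0→3: 3={part,t=1,log=-}
step 19 deliver 3→0: —
step 20 deliver 0→4: 4={part,t=1,log=-}
step 21 deliver 4→0: —
step 22 deliver 0→2: 2={part,t=1,log=-}
step 23 deliver 2→0: —

no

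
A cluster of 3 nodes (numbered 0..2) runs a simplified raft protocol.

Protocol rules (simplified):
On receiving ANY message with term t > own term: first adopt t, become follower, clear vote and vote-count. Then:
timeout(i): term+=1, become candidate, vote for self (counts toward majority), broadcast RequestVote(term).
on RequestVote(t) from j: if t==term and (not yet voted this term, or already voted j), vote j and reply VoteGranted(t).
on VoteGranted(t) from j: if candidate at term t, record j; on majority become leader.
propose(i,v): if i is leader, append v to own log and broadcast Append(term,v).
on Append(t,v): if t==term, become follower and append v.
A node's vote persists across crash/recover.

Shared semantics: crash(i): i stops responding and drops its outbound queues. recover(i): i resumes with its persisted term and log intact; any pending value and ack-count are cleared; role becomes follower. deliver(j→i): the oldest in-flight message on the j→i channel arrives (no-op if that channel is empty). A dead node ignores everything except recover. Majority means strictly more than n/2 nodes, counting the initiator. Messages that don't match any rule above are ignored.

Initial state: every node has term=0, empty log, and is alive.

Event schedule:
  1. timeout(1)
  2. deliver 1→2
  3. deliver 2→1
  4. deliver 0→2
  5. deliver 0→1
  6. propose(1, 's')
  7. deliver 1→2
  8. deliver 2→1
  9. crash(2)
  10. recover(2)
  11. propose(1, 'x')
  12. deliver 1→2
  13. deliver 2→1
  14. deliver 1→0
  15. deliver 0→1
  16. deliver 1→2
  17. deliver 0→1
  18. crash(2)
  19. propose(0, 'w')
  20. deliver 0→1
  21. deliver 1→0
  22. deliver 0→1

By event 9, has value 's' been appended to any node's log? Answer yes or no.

e1 timeout(1): 1[cand,t=1,-]
e2 deliver 1→2: 2[foll,t=1,-]
e3 deliver 2→1: 1[lead,t=1,-]
e4 deliver 0→2: ·
e5 deliver 0→1: ·
e6 propose(1,'s'): 1[lead,t=1,s]
e7 deliver 1→2: 2[foll,t=1,s]
e8 deliver 2→1: ·
e9 crash(2): 2[✗foll,t=1,s]

yes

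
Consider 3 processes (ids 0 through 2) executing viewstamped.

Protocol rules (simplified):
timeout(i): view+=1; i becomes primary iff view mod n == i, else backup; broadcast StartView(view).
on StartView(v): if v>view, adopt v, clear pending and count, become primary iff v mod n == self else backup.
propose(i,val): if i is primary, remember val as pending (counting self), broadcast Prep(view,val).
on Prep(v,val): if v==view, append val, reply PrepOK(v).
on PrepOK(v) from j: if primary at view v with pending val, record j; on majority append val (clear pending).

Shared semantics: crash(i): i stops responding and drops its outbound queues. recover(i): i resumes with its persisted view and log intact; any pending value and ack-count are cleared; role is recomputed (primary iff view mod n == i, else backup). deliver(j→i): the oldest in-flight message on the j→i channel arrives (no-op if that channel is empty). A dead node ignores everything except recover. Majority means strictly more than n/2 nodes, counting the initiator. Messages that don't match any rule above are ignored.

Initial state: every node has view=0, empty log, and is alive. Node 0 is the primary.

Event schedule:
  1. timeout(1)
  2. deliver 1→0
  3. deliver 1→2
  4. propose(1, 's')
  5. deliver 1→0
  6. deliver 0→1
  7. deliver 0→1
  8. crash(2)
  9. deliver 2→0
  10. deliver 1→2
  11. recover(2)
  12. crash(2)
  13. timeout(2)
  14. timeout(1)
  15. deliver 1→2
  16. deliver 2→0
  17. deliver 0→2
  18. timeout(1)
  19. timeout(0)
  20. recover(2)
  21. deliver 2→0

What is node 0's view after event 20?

[1] timeout(1) → N1(prim v1 [-])
[2] deliver 1→0 → N0(back v1 [-])
[3] deliver 1→2 → N2(back v1 [-])
[4] propose(1,'s') → ∅
[5] deliver 1→0 → N0(back v1 [s])
[6] deliver 0→1 → N1(prim v1 [s])
[7] deliver 0→1 → ∅
[8] crash(2) → N2(✗back v1 [-])
[9] deliver 2→0 → ∅
[10] deliver 1→2 → ∅
[11] recover(2) → N2(back v1 [-])
[12] crash(2) → N2(✗back v1 [-])
[13] timeout(2) → ∅
[14] timeout(1) → N1(back v2 [s])
[15] deliver 1→2 → ∅
[16] deliver 2→0 → ∅
[17] deliver 0→2 → ∅
[18] timeout(1) → N1(back v3 [s])
[19] timeout(0) → N0(back v2 [s])
[20] recover(2) → N2(back v1 [-])

2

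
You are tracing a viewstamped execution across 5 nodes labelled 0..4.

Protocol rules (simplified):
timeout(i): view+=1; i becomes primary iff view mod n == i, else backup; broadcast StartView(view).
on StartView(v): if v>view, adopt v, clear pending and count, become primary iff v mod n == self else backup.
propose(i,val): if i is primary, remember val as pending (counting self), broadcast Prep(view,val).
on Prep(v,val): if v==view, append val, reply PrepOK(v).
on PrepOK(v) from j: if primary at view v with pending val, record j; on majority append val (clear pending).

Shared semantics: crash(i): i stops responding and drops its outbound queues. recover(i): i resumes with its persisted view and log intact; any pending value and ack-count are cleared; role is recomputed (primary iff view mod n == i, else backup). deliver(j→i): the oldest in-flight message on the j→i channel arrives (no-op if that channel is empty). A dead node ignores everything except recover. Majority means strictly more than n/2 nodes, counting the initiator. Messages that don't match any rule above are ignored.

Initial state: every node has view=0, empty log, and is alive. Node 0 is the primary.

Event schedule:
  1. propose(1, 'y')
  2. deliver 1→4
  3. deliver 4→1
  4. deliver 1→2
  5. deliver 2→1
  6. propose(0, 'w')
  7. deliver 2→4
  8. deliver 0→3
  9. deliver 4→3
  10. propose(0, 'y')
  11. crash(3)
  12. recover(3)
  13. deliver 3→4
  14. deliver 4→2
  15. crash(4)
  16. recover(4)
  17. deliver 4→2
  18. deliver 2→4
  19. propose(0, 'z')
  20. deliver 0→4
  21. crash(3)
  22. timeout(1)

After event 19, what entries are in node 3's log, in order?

w

after 1 — propose(1,'y'): ·
after 2 — deliver 1→4: ·
after 3 — deliver 4→1: ·
after 4 — deliver 1→2: ·
after 5 — deliver 2→1: ·
after 6 — propose(0,'w'): ·
after 7 — deliver 2→4: ·
after 8 — deliver 0→3: n3:back/v0/[w]
after 9 — deliver 4→3: ·
after 10 — propose(0,'y'): ·
after 11 — crash(3): n3:✗back/v0/[w]
after 12 — recover(3): n3:back/v0/[w]
after 13 — deliver 3→4: ·
after 14 — deliver 4→2: ·
after 15 — crash(4): n4:✗back/v0/[-]
after 16 — recover(4): n4:back/v0/[-]
after 17 — deliver 4→2: ·
after 18 — deliver 2→4: ·
after 19 — propose(0,'z'): ·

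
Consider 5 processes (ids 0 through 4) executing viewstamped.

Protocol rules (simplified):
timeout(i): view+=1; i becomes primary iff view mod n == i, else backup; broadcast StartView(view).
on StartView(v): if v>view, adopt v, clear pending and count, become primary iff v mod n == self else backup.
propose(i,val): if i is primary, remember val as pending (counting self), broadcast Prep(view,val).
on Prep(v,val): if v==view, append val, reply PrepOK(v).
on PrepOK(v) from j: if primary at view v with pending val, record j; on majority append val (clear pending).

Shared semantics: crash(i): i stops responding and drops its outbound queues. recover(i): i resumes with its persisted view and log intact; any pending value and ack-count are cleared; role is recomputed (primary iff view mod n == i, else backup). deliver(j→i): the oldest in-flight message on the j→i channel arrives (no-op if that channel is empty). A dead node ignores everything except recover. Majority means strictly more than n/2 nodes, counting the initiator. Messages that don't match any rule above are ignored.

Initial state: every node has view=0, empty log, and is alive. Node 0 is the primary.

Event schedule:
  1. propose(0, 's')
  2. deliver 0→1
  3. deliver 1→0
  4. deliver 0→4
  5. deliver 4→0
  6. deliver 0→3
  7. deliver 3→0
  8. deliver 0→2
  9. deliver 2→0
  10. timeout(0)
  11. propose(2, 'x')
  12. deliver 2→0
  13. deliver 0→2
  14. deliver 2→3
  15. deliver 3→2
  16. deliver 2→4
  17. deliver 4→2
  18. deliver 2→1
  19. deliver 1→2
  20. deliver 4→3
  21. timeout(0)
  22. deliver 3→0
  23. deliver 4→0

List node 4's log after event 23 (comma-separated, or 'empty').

after 1 — propose(0,'s'): ·
after 2 — deliver 0→1: n1:back/v0/[s]
after 3 — deliver 1→0: ·
after 4 — deliver 0→4: n4:back/v0/[s]
after 5 — deliver 4→0: n0:prim/v0/[s]
after 6 — deliver 0→3: n3:back/v0/[s]
after 7 — deliver 3→0: ·
after 8 — deliver 0→2: n2:back/v0/[s]
after 9 — deliver 2→0: ·
after 10 — timeout(0): n0:back/v1/[s]
after 11 — propose(2,'x'): ·
after 12 — deliver 2→0: ·
after 13 — deliver 0→2: n2:back/v1/[s]
after 14 — deliver 2→3: ·
after 15 — deliver 3→2: ·
after 16 — deliver 2→4: ·
after 17 — deliver 4→2: ·
after 18 — deliver 2→1: ·
after 19 — deliver 1→2: ·
after 20 — deliver 4→3: ·
after 21 — timeout(0): n0:back/v2/[s]
after 22 — deliver 3→0: ·
after 23 — deliver 4→0: ·

s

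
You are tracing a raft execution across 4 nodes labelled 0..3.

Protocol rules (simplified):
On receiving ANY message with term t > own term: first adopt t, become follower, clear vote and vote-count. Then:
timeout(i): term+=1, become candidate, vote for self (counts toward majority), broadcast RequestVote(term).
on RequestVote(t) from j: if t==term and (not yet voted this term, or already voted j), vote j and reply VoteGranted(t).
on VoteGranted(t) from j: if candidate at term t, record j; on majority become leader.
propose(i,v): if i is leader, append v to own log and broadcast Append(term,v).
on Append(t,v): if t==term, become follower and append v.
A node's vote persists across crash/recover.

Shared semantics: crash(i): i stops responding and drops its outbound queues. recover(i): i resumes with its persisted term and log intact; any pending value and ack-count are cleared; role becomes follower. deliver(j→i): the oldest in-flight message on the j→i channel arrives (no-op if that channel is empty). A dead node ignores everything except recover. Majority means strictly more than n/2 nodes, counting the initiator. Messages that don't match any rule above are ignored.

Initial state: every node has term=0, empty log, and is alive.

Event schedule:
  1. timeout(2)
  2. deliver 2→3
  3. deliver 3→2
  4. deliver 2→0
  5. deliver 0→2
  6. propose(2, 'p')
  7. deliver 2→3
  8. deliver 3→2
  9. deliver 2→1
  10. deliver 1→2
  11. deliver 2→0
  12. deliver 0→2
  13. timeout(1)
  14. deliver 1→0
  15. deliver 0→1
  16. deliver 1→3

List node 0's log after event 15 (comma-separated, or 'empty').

[1] timeout(2) → N2(cand t1 [-])
[2] deliver 2→3 → N3(foll t1 [-])
[3] deliver 3→2 → ∅
[4] deliver 2→0 → N0(foll t1 [-])
[5] deliver 0→2 → N2(lead t1 [-])
[6] propose(2,'p') → N2(lead t1 [p])
[7] deliver 2→3 → N3(foll t1 [p])
[8] deliver 3→2 → ∅
[9] deliver 2→1 → N1(foll t1 [-])
[10] deliver 1→2 → ∅
[11] deliver 2→0 → N0(foll t1 [p])
[12] deliver 0→2 → ∅
[13] timeout(1) → N1(cand t2 [-])
[14] deliver 1→0 → N0(foll t2 [p])
[15] deliver 0→1 → ∅

p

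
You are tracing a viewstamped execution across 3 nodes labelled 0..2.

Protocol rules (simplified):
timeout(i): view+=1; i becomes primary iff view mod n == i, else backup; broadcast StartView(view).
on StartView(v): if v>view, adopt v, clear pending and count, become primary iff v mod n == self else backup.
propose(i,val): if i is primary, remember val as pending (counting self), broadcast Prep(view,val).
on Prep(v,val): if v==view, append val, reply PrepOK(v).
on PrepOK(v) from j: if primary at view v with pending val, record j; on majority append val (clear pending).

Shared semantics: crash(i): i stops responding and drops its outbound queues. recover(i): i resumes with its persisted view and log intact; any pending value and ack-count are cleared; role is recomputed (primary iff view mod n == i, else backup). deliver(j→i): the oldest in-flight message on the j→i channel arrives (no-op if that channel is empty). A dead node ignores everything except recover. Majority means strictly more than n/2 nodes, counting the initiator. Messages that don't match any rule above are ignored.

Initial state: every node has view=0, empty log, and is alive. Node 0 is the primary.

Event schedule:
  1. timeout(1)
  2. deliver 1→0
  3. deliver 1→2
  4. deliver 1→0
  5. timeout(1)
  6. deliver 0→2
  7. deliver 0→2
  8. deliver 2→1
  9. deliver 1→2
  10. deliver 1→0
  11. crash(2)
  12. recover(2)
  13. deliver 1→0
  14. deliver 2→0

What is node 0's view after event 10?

2

after 1 — timeout(1): n1:prim/v1/[-]
after 2 — deliver 1→0: n0:back/v1/[-]
after 3 — deliver 1→2: n2:back/v1/[-]
after 4 — deliver 1→0: ·
after 5 — timeout(1): n1:back/v2/[-]
after 6 — deliver 0→2: ·
after 7 — deliver 0→2: ·
after 8 — deliver 2→1: ·
after 9 — deliver 1→2: n2:prim/v2/[-]
after 10 — deliver 1→0: n0:back/v2/[-]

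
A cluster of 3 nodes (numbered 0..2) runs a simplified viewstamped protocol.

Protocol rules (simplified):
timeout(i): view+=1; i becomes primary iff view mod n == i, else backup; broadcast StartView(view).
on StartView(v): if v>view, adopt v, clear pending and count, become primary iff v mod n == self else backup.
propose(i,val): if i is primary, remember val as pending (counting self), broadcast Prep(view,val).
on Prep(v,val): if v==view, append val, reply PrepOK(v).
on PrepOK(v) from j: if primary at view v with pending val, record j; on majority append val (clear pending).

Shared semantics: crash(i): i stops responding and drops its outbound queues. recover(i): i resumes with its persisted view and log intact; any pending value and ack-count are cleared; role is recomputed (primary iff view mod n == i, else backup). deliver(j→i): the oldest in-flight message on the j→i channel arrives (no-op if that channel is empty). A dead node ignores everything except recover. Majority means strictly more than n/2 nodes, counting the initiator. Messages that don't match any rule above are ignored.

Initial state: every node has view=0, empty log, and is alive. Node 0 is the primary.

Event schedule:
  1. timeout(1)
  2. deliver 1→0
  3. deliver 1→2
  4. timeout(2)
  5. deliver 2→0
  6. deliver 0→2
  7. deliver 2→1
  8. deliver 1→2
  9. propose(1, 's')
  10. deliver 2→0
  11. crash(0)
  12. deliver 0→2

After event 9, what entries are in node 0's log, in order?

after 1 — timeout(1): n1:prim/v1/[-]
after 2 — deliver 1→0: n0:back/v1/[-]
after 3 — deliver 1→2: n2:back/v1/[-]
after 4 — timeout(2): n2:prim/v2/[-]
after 5 — deliver 2→0: n0:back/v2/[-]
after 6 — deliver 0→2: ·
after 7 — deliver 2→1: n1:back/v2/[-]
after 8 — deliver 1→2: ·
after 9 — propose(1,'s'): ·

empty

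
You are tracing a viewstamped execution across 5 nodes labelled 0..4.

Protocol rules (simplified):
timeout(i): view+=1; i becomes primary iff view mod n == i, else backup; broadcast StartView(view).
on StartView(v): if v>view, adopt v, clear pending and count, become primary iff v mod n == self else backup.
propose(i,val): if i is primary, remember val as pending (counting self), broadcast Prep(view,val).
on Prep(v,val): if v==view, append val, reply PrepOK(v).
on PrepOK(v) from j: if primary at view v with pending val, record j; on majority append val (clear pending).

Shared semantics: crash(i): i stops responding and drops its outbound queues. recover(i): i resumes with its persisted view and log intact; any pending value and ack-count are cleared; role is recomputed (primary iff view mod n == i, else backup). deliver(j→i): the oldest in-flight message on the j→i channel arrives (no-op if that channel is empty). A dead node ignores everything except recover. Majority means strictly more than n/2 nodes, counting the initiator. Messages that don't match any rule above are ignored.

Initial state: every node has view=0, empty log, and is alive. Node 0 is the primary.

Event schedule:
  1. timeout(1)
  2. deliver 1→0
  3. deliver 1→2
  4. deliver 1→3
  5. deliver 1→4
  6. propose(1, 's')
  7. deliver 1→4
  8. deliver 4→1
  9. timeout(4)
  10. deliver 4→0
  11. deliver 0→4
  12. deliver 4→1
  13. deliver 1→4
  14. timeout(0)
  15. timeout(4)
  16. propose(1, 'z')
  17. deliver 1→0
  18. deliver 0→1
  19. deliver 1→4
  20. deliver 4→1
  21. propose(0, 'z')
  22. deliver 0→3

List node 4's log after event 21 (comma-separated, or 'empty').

s

1. timeout(1):  <1:prim v1 ->
2. deliver 1→0:  <0:back v1 ->
3. deliver 1→2:  <2:back v1 ->
4. deliver 1→3:  <3:back v1 ->
5. deliver 1→4:  <4:back v1 ->
6. propose(1,'s'):  nop
7. deliver 1→4:  <4:back v1 s>
8. deliver 4→1:  nop
9. timeout(4):  <4:back v2 s>
10. deliver 4→0:  <0:back v2 ->
11. deliver 0→4:  nop
12. deliver 4→1:  <1:back v2 ->
13. deliver 1→4:  nop
14. timeout(0):  <0:back v3 ->
15. timeout(4):  <4:back v3 s>
16. propose(1,'z'):  nop
17. deliver 1→0:  nop
18. deliver 0→1:  <1:back v3 ->
19. deliver 1→4:  nop
20. deliver 4→1:  nop
21. propose(0,'z'):  nop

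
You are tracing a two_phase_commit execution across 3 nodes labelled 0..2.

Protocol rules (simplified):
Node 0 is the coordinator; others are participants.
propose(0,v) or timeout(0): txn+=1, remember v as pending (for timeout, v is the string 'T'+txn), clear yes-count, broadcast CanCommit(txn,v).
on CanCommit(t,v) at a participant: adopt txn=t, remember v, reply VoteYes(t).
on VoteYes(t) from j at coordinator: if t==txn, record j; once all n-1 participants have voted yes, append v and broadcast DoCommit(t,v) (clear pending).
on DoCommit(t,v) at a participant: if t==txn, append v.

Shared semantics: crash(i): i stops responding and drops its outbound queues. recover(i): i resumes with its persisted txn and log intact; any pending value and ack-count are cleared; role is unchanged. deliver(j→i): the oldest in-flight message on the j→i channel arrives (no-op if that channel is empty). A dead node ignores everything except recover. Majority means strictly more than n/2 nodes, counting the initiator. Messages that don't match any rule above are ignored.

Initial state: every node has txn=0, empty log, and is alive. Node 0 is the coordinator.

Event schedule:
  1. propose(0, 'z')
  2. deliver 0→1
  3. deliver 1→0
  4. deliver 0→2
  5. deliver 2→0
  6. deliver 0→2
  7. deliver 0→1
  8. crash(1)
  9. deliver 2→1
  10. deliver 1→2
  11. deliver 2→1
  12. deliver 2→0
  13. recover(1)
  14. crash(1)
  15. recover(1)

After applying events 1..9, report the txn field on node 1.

1. propose(0,'z'):  <0:coor t1 ->
2. deliver 0→1:  <1:part t1 ->
3. deliver 1→0:  nop
4. deliver 0→2:  <2:part t1 ->
5. deliver 2→0:  <0:coor t1 z>
6. deliver 0→2:  <2:part t1 z>
7. deliver 0→1:  <1:part t1 z>
8. crash(1):  <1:✗part t1 z>
9. deliver 2→1:  nop

1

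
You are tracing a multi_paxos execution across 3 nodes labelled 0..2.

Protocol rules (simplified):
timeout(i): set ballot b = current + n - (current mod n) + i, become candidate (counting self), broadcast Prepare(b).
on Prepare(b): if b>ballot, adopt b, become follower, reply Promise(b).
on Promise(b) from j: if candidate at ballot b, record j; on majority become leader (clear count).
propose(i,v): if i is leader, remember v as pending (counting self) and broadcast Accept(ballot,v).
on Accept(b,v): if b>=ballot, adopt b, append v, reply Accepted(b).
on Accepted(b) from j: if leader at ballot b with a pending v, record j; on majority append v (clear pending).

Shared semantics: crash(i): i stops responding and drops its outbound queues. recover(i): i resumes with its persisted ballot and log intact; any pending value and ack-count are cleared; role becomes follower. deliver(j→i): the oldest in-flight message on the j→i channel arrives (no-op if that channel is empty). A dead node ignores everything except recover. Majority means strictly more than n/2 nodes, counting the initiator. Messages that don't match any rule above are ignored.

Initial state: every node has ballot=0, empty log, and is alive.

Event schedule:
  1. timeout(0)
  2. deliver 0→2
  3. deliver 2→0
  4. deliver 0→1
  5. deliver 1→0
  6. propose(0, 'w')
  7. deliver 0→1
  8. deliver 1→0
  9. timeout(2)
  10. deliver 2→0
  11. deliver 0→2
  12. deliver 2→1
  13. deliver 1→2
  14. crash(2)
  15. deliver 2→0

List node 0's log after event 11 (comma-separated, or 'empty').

[1] timeout(0) → N0(cand b3 [-])
[2] deliver 0→2 → N2(foll b3 [-])
[3] deliver 2→0 → N0(lead b3 [-])
[4] deliver 0→1 → N1(foll b3 [-])
[5] deliver 1→0 → ∅
[6] propose(0,'w') → ∅
[7] deliver 0→1 → N1(foll b3 [w])
[8] deliver 1→0 → N0(lead b3 [w])
[9] timeout(2) → N2(cand b8 [-])
[10] deliver 2→0 → N0(foll b8 [w])
[11] deliver 0→2 → ∅

w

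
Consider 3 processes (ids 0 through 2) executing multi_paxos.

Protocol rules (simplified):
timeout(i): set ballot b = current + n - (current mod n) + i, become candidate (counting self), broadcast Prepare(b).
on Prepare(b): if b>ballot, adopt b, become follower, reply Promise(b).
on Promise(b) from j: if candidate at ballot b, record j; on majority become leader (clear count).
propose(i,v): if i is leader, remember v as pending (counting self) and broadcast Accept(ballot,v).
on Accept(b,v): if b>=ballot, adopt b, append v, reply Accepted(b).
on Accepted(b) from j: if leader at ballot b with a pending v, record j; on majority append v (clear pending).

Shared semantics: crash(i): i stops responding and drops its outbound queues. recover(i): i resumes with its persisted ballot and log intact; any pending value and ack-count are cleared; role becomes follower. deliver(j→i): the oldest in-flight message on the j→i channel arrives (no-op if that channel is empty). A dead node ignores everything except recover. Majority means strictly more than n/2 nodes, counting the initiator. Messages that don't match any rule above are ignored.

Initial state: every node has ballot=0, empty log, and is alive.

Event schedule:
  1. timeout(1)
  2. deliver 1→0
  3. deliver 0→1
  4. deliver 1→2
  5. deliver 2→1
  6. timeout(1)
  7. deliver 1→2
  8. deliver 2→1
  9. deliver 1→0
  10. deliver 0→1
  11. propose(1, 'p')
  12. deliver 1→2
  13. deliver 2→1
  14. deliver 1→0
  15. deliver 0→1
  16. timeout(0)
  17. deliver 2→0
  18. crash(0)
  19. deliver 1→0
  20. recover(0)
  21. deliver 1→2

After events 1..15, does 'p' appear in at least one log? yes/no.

e1 timeout(1): 1[cand,b=4,-]
e2 deliver 1→0: 0[foll,b=4,-]
e3 deliver 0→1: 1[lead,b=4,-]
e4 deliver 1→2: 2[foll,b=4,-]
e5 deliver 2→1: ·
e6 timeout(1): 1[cand,b=7,-]
e7 deliver 1→2: 2[foll,b=7,-]
e8 deliver 2→1: 1[lead,b=7,-]
e9 deliver 1→0: 0[foll,b=7,-]
e10 deliver 0→1: ·
e11 propose(1,'p'): ·
e12 deliver 1→2: 2[foll,b=7,p]
e13 deliver 2→1: 1[lead,b=7,p]
e14 deliver 1→0: 0[foll,b=7,p]
e15 deliver 0→1: ·

yes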